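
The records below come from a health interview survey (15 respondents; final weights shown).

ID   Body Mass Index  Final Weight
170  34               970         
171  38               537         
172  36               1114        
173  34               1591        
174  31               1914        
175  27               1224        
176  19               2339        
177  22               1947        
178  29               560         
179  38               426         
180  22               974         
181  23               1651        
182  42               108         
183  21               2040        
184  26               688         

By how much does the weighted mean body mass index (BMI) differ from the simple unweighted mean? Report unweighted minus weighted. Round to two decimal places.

2.68

Unweighted sum = 442
Unweighted mean = 442 / 15 = 29.466667
Weighted sum = 484334
Sum of weights = 18083
Weighted mean = 484334 / 18083 = 26.783941
Difference (unweighted minus weighted) = 2.6827259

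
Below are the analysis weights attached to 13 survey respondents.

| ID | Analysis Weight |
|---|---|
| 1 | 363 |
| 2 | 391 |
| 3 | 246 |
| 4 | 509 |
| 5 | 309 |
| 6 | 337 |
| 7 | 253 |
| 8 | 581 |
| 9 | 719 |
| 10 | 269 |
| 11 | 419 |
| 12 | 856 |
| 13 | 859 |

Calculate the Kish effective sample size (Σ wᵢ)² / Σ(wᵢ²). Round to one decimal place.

10.8

Σ wᵢ = 6111
Σ wᵢ² = 3450367
n_eff = 6111² / 3450367 = 37344321 / 3450367 = 10.82329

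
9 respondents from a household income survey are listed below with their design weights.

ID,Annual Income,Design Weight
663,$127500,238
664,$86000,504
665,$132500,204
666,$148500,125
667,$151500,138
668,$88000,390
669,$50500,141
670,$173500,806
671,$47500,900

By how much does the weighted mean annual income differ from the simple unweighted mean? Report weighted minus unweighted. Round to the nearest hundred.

-6000

Unweighted sum = 127500 + 86000 + 132500 + 148500 + 151500 + 88000 + 50500 + 173500 + 47500 = 1005500
Unweighted mean = 1005500 / 9 = 111722.22
Weighted sum = 127500×238 + 86000×504 + 132500×204 + 148500×125 + 151500×138 + 88000×390 + 50500×141 + 173500×806 + 47500×900
  = 30345000 + 43344000 + 27030000 + 18562500 + 20907000 + 34320000 + 7120500 + 139841000 + 42750000 = 364220000
Sum of weights = 3446
Weighted mean = 364220000 / 3446 = 105693.56
Difference (weighted minus unweighted) = -6028.6645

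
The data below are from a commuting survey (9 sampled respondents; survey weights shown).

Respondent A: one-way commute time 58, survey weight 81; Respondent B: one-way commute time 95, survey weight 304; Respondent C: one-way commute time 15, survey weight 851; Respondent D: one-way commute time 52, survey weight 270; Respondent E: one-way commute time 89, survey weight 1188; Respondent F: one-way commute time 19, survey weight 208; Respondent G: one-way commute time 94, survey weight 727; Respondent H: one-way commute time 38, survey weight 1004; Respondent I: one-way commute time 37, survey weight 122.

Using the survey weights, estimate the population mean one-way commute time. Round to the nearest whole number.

59

Weighted sum = 58×81 + 95×304 + 15×851 + 52×270 + 89×1188 + 19×208 + 94×727 + 38×1004 + 37×122
  = 4698 + 28880 + 12765 + 14040 + 105732 + 3952 + 68338 + 38152 + 4514 = 281071
Sum of weights = 4755
Weighted mean = 281071 / 4755 = 59.11062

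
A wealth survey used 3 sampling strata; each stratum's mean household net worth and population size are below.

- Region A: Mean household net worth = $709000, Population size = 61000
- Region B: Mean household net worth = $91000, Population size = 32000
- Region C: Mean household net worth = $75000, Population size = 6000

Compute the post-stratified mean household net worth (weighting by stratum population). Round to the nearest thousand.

Σ Nₕ·x̄ₕ = 709000×61000 + 91000×32000 + 75000×6000
  = 46611000000
Σ Nₕ = 99000
Overall mean = 46611000000 / 99000 = 470818.18

471000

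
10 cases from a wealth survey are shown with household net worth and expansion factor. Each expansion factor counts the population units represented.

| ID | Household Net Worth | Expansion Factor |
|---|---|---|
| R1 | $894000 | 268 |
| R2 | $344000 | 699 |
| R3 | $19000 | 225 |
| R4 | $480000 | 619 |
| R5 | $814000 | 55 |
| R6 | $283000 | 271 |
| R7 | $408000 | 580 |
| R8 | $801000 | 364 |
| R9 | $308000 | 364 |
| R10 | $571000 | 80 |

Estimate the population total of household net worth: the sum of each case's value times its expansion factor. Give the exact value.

1588902000

Weighted total = 1588902000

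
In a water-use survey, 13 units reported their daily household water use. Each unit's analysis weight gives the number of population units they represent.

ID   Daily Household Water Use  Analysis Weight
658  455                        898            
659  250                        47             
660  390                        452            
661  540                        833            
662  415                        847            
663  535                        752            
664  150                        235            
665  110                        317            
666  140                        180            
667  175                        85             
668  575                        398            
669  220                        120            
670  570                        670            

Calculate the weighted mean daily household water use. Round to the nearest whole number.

437

Weighted sum = 2547610
Sum of weights = 5834
Weighted mean = 2547610 / 5834 = 436.68324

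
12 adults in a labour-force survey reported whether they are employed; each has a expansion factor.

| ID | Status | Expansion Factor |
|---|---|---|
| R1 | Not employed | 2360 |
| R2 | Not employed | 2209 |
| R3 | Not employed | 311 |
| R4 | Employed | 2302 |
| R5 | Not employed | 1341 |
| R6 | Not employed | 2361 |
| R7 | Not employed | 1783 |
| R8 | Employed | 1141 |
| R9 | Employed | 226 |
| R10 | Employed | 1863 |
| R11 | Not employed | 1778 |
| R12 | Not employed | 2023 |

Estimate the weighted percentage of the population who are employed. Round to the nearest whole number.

28

Sum of weights for 'Employed' = 2302 + 1141 + 226 + 1863 = 5532
Total weight = 2360 + 2209 + 311 + 2302 + 1341 + 2361 + 1783 + 1141 + 226 + 1863 + 1778 + 2023 = 19698
Weighted proportion = 5532 / 19698 = 0.28084069 → 28.084069%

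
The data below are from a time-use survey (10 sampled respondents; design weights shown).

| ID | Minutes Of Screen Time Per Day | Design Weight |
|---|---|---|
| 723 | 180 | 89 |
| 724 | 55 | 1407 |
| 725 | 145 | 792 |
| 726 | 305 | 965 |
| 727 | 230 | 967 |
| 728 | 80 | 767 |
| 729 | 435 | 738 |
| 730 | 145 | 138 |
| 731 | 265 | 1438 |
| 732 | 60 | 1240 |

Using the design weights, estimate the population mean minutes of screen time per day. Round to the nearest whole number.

185

Weighted sum = 180×89 + 55×1407 + 145×792 + 305×965 + 230×967 + 80×767 + 435×738 + 145×138 + 265×1438 + 60×1240
  = 1582850
Sum of weights = 89 + 1407 + 792 + 965 + 967 + 767 + 738 + 138 + 1438 + 1240 = 8541
Weighted mean = 1582850 / 8541 = 185.32373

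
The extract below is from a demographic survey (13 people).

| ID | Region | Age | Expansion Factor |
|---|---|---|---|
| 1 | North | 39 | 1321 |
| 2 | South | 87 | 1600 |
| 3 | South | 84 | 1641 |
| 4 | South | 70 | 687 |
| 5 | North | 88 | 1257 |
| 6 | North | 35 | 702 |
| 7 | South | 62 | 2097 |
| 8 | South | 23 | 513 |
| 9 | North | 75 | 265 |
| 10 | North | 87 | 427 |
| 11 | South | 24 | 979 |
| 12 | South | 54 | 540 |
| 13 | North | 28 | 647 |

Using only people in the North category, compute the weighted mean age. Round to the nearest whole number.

57

North rows: 1, 5, 6, 9, 10, 13
Weighted sum = 39×1321 + 88×1257 + 35×702 + 75×265 + 87×427 + 28×647
  = 51519 + 110616 + 24570 + 19875 + 37149 + 18116 = 261845
Sum of weights = 1321 + 1257 + 702 + 265 + 427 + 647 = 4619
Weighted mean = 261845 / 4619 = 56.688677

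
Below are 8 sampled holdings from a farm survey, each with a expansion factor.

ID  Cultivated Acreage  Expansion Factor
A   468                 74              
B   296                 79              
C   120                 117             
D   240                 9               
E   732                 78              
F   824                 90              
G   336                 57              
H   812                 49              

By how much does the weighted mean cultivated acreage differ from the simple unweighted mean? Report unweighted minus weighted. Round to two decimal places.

Unweighted sum = 468 + 296 + 120 + 240 + 732 + 824 + 336 + 812 = 3828
Unweighted mean = 3828 / 8 = 478.5
Weighted sum = 468×74 + 296×79 + 120×117 + 240×9 + 732×78 + 824×90 + 336×57 + 812×49
  = 34632 + 23384 + 14040 + 2160 + 57096 + 74160 + 19152 + 39788 = 264412
Sum of weights = 74 + 79 + 117 + 9 + 78 + 90 + 57 + 49 = 553
Weighted mean = 264412 / 553 = 478.14105
Difference (unweighted minus weighted) = 0.35895118

0.36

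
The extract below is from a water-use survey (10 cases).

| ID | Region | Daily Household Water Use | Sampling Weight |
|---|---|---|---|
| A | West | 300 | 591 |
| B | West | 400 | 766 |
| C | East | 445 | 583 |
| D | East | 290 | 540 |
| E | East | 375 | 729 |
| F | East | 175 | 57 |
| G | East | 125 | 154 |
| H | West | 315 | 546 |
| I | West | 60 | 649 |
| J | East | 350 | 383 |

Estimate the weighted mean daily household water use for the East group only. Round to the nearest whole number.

East rows: C, D, E, F, G, J
Weighted sum = 445×583 + 290×540 + 375×729 + 175×57 + 125×154 + 350×383
  = 259435 + 156600 + 273375 + 9975 + 19250 + 134050 = 852685
Sum of weights = 583 + 540 + 729 + 57 + 154 + 383 = 2446
Weighted mean = 852685 / 2446 = 348.60384

349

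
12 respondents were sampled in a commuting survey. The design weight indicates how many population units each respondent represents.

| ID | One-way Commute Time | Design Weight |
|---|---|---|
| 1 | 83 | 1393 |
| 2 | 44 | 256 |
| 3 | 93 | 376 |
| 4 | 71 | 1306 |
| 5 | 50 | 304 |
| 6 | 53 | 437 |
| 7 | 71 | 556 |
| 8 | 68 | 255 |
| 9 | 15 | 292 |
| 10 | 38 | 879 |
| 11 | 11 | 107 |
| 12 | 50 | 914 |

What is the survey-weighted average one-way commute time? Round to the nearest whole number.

61

Weighted sum = 83×1393 + 44×256 + 93×376 + 71×1306 + 50×304 + 53×437 + 71×556 + 68×255 + 15×292 + 38×879 + 11×107 + 50×914
  = 115619 + 11264 + 34968 + 92726 + 15200 + 23161 + 39476 + 17340 + 4380 + 33402 + 1177 + 45700 = 434413
Sum of weights = 1393 + 256 + 376 + 1306 + 304 + 437 + 556 + 255 + 292 + 879 + 107 + 914 = 7075
Weighted mean = 434413 / 7075 = 61.401131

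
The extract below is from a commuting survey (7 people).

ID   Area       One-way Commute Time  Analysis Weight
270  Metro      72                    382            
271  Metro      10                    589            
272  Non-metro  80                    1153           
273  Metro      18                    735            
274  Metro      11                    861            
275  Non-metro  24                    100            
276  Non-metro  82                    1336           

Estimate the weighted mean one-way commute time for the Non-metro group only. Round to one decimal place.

78.9

Non-metro rows: 272, 275, 276
Weighted sum = 80×1153 + 24×100 + 82×1336
  = 92240 + 2400 + 109552 = 204192
Sum of weights = 1153 + 100 + 1336 = 2589
Weighted mean = 204192 / 2589 = 78.869061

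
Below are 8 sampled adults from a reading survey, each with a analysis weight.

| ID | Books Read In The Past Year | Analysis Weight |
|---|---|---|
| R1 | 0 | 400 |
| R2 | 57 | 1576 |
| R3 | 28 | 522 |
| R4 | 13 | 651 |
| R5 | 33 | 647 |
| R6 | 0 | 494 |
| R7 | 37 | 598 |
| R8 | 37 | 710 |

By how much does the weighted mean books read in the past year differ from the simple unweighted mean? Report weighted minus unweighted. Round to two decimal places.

Unweighted sum = 0 + 57 + 28 + 13 + 33 + 0 + 37 + 37 = 205
Unweighted mean = 205 / 8 = 25.625
Weighted sum = 0×400 + 57×1576 + 28×522 + 13×651 + 33×647 + 0×494 + 37×598 + 37×710
  = 0 + 89832 + 14616 + 8463 + 21351 + 0 + 22126 + 26270 = 182658
Sum of weights = 400 + 1576 + 522 + 651 + 647 + 494 + 598 + 710 = 5598
Weighted mean = 182658 / 5598 = 32.629153
Difference (weighted minus unweighted) = 7.0041533

7.00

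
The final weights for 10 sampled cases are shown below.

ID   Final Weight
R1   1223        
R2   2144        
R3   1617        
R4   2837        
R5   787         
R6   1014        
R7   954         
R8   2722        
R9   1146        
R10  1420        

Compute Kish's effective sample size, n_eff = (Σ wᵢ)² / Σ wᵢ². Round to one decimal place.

8.4

Σ wᵢ = 1223 + 2144 + 1617 + 2837 + 787 + 1014 + 954 + 2722 + 1146 + 1420 = 15864
Σ wᵢ² = 1495729 + 4596736 + 2614689 + 8048569 + 619369 + 1028196 + 910116 + 7409284 + 1313316 + 2016400 = 30052404
n_eff = 15864² / 30052404 = 251666496 / 30052404 = 8.3742551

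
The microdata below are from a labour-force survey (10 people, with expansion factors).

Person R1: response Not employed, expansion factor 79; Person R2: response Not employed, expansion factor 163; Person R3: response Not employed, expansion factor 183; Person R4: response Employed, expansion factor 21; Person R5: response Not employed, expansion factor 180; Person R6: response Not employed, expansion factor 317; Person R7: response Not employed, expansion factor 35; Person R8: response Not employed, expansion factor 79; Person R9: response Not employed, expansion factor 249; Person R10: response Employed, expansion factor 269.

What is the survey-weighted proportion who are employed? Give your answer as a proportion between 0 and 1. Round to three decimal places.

0.184

Sum of weights for 'Employed' = 21 + 269 = 290
Total weight = 79 + 163 + 183 + 21 + 180 + 317 + 35 + 79 + 249 + 269 = 1575
Weighted proportion = 290 / 1575 = 0.18412698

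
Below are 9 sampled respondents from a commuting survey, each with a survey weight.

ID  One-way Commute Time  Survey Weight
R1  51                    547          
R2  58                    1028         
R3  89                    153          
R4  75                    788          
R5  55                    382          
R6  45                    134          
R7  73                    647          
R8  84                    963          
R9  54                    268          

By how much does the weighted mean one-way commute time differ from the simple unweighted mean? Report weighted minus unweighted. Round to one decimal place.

2.3

Unweighted sum = 51 + 58 + 89 + 75 + 55 + 45 + 73 + 84 + 54 = 584
Unweighted mean = 584 / 9 = 64.888889
Weighted sum = 51×547 + 58×1028 + 89×153 + 75×788 + 55×382 + 45×134 + 73×647 + 84×963 + 54×268
  = 27897 + 59624 + 13617 + 59100 + 21010 + 6030 + 47231 + 80892 + 14472 = 329873
Sum of weights = 547 + 1028 + 153 + 788 + 382 + 134 + 647 + 963 + 268 = 4910
Weighted mean = 329873 / 4910 = 67.18391
Difference (weighted minus unweighted) = 2.2950215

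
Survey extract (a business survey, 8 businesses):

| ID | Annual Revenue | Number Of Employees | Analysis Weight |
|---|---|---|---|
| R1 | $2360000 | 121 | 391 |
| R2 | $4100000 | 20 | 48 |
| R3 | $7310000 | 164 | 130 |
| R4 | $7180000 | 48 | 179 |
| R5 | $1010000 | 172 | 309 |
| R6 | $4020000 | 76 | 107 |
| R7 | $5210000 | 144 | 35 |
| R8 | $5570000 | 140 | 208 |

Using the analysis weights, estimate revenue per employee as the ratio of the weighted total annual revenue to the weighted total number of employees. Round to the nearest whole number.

Σ wᵢ·y = 2360000×391 + 4100000×48 + 7310000×130 + 7180000×179 + 1010000×309 + 4020000×107 + 5210000×35 + 5570000×208
  = 922760000 + 196800000 + 950300000 + 1285220000 + 312090000 + 430140000 + 182350000 + 1158560000 = 5438220000
Σ wᵢ·x = 121×391 + 20×48 + 164×130 + 48×179 + 172×309 + 76×107 + 144×35 + 140×208
  = 47311 + 960 + 21320 + 8592 + 53148 + 8132 + 5040 + 29120 = 173623
Ratio = 5438220000 / 173623 = 31322.002

31322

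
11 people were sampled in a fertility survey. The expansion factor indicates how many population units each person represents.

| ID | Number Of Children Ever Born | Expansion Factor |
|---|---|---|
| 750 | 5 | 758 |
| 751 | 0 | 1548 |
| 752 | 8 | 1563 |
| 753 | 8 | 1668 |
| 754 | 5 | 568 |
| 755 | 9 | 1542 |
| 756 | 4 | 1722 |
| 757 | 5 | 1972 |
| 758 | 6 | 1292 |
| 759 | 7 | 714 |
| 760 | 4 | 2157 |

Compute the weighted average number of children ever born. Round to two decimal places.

5.45

Weighted sum = 5×758 + 0×1548 + 8×1563 + 8×1668 + 5×568 + 9×1542 + 4×1722 + 5×1972 + 6×1292 + 7×714 + 4×2157
  = 3790 + 0 + 12504 + 13344 + 2840 + 13878 + 6888 + 9860 + 7752 + 4998 + 8628 = 84482
Sum of weights = 758 + 1548 + 1563 + 1668 + 568 + 1542 + 1722 + 1972 + 1292 + 714 + 2157 = 15504
Weighted mean = 84482 / 15504 = 5.4490454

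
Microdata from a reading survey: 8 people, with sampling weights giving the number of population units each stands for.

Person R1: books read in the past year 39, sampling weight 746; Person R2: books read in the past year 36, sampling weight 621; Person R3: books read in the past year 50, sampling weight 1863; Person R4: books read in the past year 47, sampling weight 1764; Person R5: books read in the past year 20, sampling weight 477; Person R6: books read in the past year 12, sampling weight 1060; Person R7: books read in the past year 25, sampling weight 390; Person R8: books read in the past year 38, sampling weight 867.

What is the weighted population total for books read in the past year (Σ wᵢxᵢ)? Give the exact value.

Weighted total = 39×746 + 36×621 + 50×1863 + 47×1764 + 20×477 + 12×1060 + 25×390 + 38×867
  = 29094 + 22356 + 93150 + 82908 + 9540 + 12720 + 9750 + 32946 = 292464

292464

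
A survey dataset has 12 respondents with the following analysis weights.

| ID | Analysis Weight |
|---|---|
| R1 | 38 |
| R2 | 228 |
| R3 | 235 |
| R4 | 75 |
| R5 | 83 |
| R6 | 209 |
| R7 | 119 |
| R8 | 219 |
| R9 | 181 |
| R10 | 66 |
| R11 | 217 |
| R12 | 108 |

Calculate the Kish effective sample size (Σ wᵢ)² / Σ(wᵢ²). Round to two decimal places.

Σ wᵢ = 38 + 228 + 235 + 75 + 83 + 209 + 119 + 219 + 181 + 66 + 217 + 108 = 1778
Σ wᵢ² = 322840
n_eff = 1778² / 322840 = 3161284 / 322840 = 9.7921075

9.79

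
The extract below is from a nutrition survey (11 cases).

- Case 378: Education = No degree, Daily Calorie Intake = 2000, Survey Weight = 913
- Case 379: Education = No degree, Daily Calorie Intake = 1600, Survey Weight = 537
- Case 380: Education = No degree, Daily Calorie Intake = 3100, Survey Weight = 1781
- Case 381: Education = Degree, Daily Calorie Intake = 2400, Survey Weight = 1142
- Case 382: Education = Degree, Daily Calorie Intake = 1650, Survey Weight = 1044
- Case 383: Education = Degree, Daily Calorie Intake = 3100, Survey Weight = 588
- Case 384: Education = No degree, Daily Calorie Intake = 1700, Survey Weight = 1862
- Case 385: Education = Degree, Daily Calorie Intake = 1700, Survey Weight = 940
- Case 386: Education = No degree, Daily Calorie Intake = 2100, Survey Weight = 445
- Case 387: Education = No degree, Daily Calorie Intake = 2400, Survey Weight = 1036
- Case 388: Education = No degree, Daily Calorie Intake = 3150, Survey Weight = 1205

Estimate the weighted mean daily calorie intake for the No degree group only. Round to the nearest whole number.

2390

No degree rows: 378, 379, 380, 384, 386, 387, 388
Weighted sum = 2000×913 + 1600×537 + 3100×1781 + 1700×1862 + 2100×445 + 2400×1036 + 3150×1205
  = 1826000 + 859200 + 5521100 + 3165400 + 934500 + 2486400 + 3795750 = 18588350
Sum of weights = 913 + 537 + 1781 + 1862 + 445 + 1036 + 1205 = 7779
Weighted mean = 18588350 / 7779 = 2389.5552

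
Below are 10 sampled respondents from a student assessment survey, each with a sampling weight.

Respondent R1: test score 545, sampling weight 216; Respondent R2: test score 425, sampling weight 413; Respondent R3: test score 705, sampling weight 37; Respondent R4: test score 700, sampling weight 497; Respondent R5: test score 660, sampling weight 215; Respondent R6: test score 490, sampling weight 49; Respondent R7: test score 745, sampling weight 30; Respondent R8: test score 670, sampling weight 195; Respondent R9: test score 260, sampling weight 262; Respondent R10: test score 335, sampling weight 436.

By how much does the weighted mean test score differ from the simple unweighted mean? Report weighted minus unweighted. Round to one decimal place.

-42.7

Unweighted sum = 5535
Unweighted mean = 5535 / 10 = 553.5
Weighted sum = 545×216 + 425×413 + 705×37 + 700×497 + 660×215 + 490×49 + 745×30 + 670×195 + 260×262 + 335×436
  = 117720 + 175525 + 26085 + 347900 + 141900 + 24010 + 22350 + 130650 + 68120 + 146060 = 1200320
Sum of weights = 216 + 413 + 37 + 497 + 215 + 49 + 30 + 195 + 262 + 436 = 2350
Weighted mean = 1200320 / 2350 = 510.77447
Difference (weighted minus unweighted) = -42.725532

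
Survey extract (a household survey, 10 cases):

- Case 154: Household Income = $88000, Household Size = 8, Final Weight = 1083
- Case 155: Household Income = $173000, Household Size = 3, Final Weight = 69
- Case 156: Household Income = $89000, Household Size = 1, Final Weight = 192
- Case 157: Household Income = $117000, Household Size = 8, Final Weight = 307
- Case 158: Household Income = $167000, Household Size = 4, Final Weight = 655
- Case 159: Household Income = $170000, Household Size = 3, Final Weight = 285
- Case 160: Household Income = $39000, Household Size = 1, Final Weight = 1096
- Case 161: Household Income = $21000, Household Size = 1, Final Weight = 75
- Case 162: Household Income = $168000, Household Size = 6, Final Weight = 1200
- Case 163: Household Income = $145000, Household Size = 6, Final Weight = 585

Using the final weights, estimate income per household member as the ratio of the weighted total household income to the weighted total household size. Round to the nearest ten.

Σ wᵢ·y = 88000×1083 + 173000×69 + 89000×192 + 117000×307 + 167000×655 + 170000×285 + 39000×1096 + 21000×75 + 168000×1200 + 145000×585
  = 648827000
Σ wᵢ·x = 8×1083 + 3×69 + 1×192 + 8×307 + 4×655 + 3×285 + 1×1096 + 1×75 + 6×1200 + 6×585
  = 26875
Ratio = 648827000 / 26875 = 24142.4

24140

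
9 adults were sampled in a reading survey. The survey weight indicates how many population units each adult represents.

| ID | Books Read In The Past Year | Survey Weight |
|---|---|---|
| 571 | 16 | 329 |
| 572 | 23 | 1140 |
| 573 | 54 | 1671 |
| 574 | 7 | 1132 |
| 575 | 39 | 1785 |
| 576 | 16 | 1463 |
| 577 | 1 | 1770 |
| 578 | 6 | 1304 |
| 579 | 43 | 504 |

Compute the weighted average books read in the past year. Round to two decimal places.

Weighted sum = 16×329 + 23×1140 + 54×1671 + 7×1132 + 39×1785 + 16×1463 + 1×1770 + 6×1304 + 43×504
  = 5264 + 26220 + 90234 + 7924 + 69615 + 23408 + 1770 + 7824 + 21672 = 253931
Sum of weights = 11098
Weighted mean = 253931 / 11098 = 22.880789

22.88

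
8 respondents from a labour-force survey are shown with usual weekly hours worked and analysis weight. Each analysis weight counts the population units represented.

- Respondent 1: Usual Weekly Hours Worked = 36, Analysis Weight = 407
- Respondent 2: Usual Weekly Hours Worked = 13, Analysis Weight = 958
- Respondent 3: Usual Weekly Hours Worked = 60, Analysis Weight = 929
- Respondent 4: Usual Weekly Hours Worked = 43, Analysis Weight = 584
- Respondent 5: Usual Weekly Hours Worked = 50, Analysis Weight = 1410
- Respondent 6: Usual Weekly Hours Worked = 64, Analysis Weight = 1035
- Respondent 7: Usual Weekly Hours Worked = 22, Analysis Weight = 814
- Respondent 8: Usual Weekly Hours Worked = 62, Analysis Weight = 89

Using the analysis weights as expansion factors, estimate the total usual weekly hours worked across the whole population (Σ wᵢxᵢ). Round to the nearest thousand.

Weighted total = 36×407 + 13×958 + 60×929 + 43×584 + 50×1410 + 64×1035 + 22×814 + 62×89
  = 268124

268000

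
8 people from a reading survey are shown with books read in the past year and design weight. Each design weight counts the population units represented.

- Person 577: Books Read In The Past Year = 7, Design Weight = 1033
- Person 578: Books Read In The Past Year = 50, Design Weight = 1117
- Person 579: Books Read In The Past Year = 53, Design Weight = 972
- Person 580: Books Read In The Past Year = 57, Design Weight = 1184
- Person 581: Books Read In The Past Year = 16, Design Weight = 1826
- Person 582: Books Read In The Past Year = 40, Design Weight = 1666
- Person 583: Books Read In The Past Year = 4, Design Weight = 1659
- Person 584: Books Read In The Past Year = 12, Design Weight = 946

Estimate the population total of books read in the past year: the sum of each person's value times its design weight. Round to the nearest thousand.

Weighted total = 7×1033 + 50×1117 + 53×972 + 57×1184 + 16×1826 + 40×1666 + 4×1659 + 12×946
  = 7231 + 55850 + 51516 + 67488 + 29216 + 66640 + 6636 + 11352 = 295929

296000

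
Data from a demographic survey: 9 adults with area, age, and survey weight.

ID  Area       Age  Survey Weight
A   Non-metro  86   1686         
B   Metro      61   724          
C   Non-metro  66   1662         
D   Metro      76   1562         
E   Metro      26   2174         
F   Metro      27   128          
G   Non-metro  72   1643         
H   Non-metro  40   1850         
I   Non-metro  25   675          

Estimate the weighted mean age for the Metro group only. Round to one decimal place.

48.6

Metro rows: B, D, E, F
Weighted sum = 61×724 + 76×1562 + 26×2174 + 27×128
  = 44164 + 118712 + 56524 + 3456 = 222856
Sum of weights = 724 + 1562 + 2174 + 128 = 4588
Weighted mean = 222856 / 4588 = 48.57367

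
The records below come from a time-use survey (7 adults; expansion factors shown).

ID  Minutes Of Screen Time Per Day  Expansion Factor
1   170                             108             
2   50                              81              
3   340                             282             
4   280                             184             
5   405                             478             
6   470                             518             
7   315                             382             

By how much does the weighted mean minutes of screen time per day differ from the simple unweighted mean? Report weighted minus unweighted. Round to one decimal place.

67.7

Unweighted sum = 2030
Unweighted mean = 2030 / 7 = 290
Weighted sum = 170×108 + 50×81 + 340×282 + 280×184 + 405×478 + 470×518 + 315×382
  = 18360 + 4050 + 95880 + 51520 + 193590 + 243460 + 120330 = 727190
Sum of weights = 108 + 81 + 282 + 184 + 478 + 518 + 382 = 2033
Weighted mean = 727190 / 2033 = 357.69306
Difference (weighted minus unweighted) = 67.693064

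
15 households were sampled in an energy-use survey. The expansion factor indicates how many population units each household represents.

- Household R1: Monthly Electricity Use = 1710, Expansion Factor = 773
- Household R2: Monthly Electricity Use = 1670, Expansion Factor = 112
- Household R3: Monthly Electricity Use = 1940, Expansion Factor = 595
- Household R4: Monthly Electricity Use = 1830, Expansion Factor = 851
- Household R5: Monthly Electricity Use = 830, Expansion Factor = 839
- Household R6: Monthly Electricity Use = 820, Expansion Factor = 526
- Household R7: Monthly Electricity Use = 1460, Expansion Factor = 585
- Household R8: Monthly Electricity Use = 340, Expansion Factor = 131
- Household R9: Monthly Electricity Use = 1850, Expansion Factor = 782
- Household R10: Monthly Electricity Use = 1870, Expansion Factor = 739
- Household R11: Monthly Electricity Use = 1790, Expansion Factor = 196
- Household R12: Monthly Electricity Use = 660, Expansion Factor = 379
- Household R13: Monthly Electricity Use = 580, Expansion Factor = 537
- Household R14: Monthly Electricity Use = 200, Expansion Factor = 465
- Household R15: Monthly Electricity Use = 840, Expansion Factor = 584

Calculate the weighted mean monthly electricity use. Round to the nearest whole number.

1306

Weighted sum = 10571460
Sum of weights = 8094
Weighted mean = 10571460 / 8094 = 1306.086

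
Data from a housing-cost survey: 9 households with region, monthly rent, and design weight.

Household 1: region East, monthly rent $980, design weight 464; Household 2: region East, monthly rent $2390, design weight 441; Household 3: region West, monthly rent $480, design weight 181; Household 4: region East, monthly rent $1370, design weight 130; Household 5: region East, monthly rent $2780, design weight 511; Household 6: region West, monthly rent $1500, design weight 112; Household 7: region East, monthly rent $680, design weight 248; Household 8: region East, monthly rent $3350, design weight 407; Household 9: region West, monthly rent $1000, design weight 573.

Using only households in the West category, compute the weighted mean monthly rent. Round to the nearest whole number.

956

West rows: 3, 6, 9
Weighted sum = 480×181 + 1500×112 + 1000×573
  = 86880 + 168000 + 573000 = 827880
Sum of weights = 866
Weighted mean = 827880 / 866 = 955.98152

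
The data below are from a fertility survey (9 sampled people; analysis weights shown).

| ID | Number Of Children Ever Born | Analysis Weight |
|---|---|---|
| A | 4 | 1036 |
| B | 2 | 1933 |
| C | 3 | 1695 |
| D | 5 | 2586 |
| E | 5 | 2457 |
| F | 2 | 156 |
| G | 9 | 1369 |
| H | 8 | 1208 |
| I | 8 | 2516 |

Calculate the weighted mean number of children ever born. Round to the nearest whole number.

5

Weighted sum = 4×1036 + 2×1933 + 3×1695 + 5×2586 + 5×2457 + 2×156 + 9×1369 + 8×1208 + 8×2516
  = 4144 + 3866 + 5085 + 12930 + 12285 + 312 + 12321 + 9664 + 20128 = 80735
Sum of weights = 1036 + 1933 + 1695 + 2586 + 2457 + 156 + 1369 + 1208 + 2516 = 14956
Weighted mean = 80735 / 14956 = 5.398168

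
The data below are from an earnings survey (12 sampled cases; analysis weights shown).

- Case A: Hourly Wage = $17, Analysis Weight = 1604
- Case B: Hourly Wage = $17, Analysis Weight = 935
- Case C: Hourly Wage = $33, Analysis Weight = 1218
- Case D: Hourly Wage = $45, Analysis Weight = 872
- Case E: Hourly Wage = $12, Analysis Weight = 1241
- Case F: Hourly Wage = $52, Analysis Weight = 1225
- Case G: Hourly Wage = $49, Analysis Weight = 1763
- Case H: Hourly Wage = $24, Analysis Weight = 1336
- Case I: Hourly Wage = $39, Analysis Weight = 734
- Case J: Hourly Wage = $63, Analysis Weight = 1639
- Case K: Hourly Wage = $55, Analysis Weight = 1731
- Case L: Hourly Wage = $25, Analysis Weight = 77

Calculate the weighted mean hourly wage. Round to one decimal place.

38.2

Weighted sum = 17×1604 + 17×935 + 33×1218 + 45×872 + 12×1241 + 52×1225 + 49×1763 + 24×1336 + 39×734 + 63×1639 + 55×1731 + 25×77
  = 548653
Sum of weights = 1604 + 935 + 1218 + 872 + 1241 + 1225 + 1763 + 1336 + 734 + 1639 + 1731 + 77 = 14375
Weighted mean = 548653 / 14375 = 38.167165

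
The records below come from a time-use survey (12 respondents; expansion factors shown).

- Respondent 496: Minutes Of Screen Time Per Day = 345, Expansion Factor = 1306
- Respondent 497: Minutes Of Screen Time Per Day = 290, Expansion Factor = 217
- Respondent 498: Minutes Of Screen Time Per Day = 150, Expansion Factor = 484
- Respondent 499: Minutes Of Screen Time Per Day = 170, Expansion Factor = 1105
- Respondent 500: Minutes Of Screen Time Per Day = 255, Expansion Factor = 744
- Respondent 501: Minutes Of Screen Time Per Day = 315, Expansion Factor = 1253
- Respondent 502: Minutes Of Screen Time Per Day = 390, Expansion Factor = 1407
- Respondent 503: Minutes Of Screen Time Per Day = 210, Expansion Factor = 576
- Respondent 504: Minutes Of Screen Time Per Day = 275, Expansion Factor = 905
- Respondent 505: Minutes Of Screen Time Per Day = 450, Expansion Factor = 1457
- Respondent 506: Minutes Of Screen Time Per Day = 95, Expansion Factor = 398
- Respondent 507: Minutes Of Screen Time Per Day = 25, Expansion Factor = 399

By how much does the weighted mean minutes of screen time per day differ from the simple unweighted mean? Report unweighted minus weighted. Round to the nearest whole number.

-43

Unweighted sum = 345 + 290 + 150 + 170 + 255 + 315 + 390 + 210 + 275 + 450 + 95 + 25 = 2970
Unweighted mean = 2970 / 12 = 247.5
Weighted sum = 345×1306 + 290×217 + 150×484 + 170×1105 + 255×744 + 315×1253 + 390×1407 + 210×576 + 275×905 + 450×1457 + 95×398 + 25×399
  = 2980365
Sum of weights = 1306 + 217 + 484 + 1105 + 744 + 1253 + 1407 + 576 + 905 + 1457 + 398 + 399 = 10251
Weighted mean = 2980365 / 10251 = 290.73895
Difference (unweighted minus weighted) = -43.238952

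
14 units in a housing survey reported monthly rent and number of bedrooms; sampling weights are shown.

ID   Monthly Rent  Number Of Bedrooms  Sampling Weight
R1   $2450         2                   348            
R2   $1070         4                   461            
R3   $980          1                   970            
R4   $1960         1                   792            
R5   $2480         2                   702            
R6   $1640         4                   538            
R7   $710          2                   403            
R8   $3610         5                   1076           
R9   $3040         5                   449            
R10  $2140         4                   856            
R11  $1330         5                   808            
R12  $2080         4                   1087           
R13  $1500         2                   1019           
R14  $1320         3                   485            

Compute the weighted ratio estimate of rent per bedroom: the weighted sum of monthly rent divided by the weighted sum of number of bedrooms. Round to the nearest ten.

610

Σ wᵢ·y = 19343660
Σ wᵢ·x = 31594
Ratio = 19343660 / 31594 = 612.25739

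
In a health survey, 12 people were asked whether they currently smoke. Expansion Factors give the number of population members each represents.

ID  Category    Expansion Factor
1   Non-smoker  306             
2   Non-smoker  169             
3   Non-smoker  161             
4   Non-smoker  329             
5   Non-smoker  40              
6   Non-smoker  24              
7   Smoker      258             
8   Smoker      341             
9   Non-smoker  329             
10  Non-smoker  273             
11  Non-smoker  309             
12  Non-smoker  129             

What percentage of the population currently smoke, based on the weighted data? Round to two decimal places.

Sum of weights for 'Smoker' = 258 + 341 = 599
Total weight = 306 + 169 + 161 + 329 + 40 + 24 + 258 + 341 + 329 + 273 + 309 + 129 = 2668
Weighted proportion = 599 / 2668 = 0.22451274 → 22.451274%

22.45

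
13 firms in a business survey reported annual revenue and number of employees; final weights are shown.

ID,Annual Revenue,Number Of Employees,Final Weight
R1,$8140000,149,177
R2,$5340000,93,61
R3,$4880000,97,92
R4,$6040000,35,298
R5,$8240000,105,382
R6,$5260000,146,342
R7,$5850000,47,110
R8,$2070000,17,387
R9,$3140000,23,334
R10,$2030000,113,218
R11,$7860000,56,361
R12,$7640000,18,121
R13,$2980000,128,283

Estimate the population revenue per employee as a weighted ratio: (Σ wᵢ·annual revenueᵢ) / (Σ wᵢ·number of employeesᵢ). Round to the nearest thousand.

Σ wᵢ·y = 16503130000
Σ wᵢ·x = 244125
Ratio = 16503130000 / 244125 = 67601.147

68000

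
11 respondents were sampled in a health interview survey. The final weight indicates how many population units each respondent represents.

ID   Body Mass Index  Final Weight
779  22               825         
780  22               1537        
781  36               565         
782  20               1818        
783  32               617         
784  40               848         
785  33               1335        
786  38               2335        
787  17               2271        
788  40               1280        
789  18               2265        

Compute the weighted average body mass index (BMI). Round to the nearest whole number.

Weighted sum = 22×825 + 22×1537 + 36×565 + 20×1818 + 32×617 + 40×848 + 33×1335 + 38×2335 + 17×2271 + 40×1280 + 18×2265
  = 18150 + 33814 + 20340 + 36360 + 19744 + 33920 + 44055 + 88730 + 38607 + 51200 + 40770 = 425690
Sum of weights = 825 + 1537 + 565 + 1818 + 617 + 848 + 1335 + 2335 + 2271 + 1280 + 2265 = 15696
Weighted mean = 425690 / 15696 = 27.120923

27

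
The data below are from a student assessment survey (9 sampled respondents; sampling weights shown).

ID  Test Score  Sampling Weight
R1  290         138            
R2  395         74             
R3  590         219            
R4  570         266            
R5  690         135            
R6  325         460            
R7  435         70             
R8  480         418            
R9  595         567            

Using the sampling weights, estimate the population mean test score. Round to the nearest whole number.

495

Weighted sum = 290×138 + 395×74 + 590×219 + 570×266 + 690×135 + 325×460 + 435×70 + 480×418 + 595×567
  = 40020 + 29230 + 129210 + 151620 + 93150 + 149500 + 30450 + 200640 + 337365 = 1161185
Sum of weights = 2347
Weighted mean = 1161185 / 2347 = 494.75288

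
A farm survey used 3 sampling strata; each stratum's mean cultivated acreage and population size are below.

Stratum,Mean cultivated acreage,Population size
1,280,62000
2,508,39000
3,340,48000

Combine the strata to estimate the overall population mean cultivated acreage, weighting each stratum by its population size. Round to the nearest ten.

Σ Nₕ·x̄ₕ = 280×62000 + 508×39000 + 340×48000
  = 17360000 + 19812000 + 16320000 = 53492000
Σ Nₕ = 62000 + 39000 + 48000 = 149000
Overall mean = 53492000 / 149000 = 359.00671

360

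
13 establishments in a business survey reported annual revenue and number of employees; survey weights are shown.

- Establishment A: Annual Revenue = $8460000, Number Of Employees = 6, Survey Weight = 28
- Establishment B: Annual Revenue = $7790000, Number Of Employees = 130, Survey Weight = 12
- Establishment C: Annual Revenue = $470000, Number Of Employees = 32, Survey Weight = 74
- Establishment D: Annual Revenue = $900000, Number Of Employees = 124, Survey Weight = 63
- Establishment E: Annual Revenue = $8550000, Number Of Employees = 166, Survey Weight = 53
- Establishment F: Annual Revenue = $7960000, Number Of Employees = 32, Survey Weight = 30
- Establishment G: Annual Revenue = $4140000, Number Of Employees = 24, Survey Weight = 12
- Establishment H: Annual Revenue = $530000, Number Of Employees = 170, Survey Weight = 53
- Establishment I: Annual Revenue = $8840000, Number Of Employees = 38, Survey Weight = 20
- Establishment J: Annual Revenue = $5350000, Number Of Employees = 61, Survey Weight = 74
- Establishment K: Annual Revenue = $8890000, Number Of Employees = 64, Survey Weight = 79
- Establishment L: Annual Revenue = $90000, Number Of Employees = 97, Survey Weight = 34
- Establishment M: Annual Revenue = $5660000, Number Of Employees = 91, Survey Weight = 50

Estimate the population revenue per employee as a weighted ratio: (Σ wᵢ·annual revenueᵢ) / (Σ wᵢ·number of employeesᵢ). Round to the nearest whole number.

Σ wᵢ·y = 2752630000
Σ wᵢ·x = 49142
Ratio = 2752630000 / 49142 = 56013.797

56014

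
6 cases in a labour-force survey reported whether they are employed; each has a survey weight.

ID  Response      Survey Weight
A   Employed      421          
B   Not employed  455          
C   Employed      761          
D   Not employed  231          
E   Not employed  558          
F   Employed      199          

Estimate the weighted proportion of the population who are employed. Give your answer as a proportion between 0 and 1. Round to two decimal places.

Sum of weights for 'Employed' = 421 + 761 + 199 = 1381
Total weight = 421 + 455 + 761 + 231 + 558 + 199 = 2625
Weighted proportion = 1381 / 2625 = 0.52609524

0.53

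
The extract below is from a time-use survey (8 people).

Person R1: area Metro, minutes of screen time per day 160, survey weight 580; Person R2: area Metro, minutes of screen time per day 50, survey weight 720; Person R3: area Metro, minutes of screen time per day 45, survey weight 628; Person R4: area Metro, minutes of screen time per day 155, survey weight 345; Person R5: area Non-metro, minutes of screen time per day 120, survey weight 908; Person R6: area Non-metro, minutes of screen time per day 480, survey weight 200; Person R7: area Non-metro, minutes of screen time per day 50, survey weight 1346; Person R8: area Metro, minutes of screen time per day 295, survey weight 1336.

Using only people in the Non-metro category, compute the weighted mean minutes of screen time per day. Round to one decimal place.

Non-metro rows: R5, R6, R7
Weighted sum = 120×908 + 480×200 + 50×1346
  = 108960 + 96000 + 67300 = 272260
Sum of weights = 908 + 200 + 1346 = 2454
Weighted mean = 272260 / 2454 = 110.9454

110.9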